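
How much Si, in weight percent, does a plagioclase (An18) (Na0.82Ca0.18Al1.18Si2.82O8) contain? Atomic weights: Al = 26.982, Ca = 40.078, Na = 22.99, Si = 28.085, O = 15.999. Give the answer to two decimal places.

Molar mass of Na0.82Ca0.18Al1.18Si2.82O8: 0.82×22.99 + 0.18×40.078 + 1.18×26.982 + 2.82×28.085 + 8×15.999 = 265.096 g/mol.
Mass of Si per formula unit: 2.82 × 28.085 = 79.200 g.
Weight fraction Si = 79.200 / 265.096 = 0.2988.

29.88 weight percent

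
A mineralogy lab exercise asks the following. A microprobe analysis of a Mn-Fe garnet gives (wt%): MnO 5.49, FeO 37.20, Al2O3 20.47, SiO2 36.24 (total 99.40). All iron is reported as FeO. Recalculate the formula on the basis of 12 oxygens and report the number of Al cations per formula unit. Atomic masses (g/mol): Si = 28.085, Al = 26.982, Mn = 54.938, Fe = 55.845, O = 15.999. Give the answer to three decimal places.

2.004 Al apfu

MnO: 5.49/70.937 = 0.07739 mol → 0.07739 mol Mn, 0.07739 mol O.
FeO: 37.20/71.844 = 0.51779 mol → 0.51779 mol Fe, 0.51779 mol O.
Al2O3: 20.47/101.961 = 0.20076 mol → 0.40152 mol Al, 0.60228 mol O.
SiO2: 36.24/60.083 = 0.60317 mol → 0.60317 mol Si, 1.20634 mol O.
Total oxygen = 2.40380 mol. Normalization factor = 12/2.40380 = 4.99210.
Al per 12 O = 0.40152 × 4.99210 = 2.004.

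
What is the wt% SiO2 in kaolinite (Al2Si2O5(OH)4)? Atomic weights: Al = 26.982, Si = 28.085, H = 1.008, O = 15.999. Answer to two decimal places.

M(Al2Si2O5(OH)4) = 258.157 g/mol; M(SiO2) = 60.083 g/mol.
Moles SiO2 per formula unit = 2 Si ÷ 1 = 2.0000.
SiO2 fraction = (2.0000 × 60.083) / 258.157 = 120.166/258.157 = 0.4655.

46.55 wt%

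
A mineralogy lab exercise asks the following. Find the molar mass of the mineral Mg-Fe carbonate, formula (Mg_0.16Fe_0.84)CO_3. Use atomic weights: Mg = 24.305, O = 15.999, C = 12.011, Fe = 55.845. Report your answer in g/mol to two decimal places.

The formula mass is the sum 0.16*24.305 + 0.84*55.845 + 1*12.011 + 3*15.999.

110.81 g/mol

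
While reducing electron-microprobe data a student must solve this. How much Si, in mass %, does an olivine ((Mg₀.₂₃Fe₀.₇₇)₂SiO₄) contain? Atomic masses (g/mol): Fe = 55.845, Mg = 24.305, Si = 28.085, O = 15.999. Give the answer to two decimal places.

14.84 mass %

Formula mass = 0.46·24.305 + 1.54·55.845 + 1·28.085 + 4·15.999 = 189.263 g/mol, of which 28.085 g is Si.
So Si makes up 28.085/189.263 = 0.1484 of the mass, i.e. 14.84%.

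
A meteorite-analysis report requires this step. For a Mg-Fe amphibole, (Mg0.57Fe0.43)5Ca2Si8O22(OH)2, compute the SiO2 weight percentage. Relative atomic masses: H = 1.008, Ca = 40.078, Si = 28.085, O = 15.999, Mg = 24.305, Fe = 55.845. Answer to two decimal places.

54.61 wt%

Formula mass = 880.164 g/mol.
8 Si → 8.0000 mol SiO2 per formula unit; M(SiO2) = 60.083, so SiO2 mass = 480.664 g.
480.664/880.164 × 100 = 54.61 wt%.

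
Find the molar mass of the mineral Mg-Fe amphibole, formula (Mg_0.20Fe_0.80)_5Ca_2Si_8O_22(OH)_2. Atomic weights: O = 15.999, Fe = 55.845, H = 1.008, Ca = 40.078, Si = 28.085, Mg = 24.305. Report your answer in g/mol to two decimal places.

The formula mass is the sum 1*24.305 + 4*55.845 + 2*40.078 + 8*28.085 + 24*15.999 + 2*1.008.

938.51 g/mol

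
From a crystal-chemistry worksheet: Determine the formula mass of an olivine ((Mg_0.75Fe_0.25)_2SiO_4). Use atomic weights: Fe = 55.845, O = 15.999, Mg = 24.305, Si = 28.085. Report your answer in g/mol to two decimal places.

The formula mass is the sum 1.50(24.305) + 0.50(55.845) + 1(28.085) + 4(15.999).

156.46 g/mol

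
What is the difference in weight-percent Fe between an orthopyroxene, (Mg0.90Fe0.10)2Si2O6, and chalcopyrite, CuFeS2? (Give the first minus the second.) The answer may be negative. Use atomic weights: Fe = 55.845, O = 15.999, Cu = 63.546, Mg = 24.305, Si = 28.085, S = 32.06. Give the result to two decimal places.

First mineral: 11.169 g Fe in 207.082 g formula = 5.39 wt% Fe.
Second mineral: 55.845 g Fe in 183.511 g formula = 30.43 wt% Fe.
5.39% − 30.43% gives a difference of -25.04 percentage points.

-25.04 percentage points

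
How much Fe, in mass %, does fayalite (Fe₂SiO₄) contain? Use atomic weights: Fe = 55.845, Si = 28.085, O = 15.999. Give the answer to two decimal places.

Molar mass of Fe₂SiO₄: 2·55.845 + 1·28.085 + 4·15.999 = 203.771 g/mol.
Mass of Fe per formula unit: 2 × 55.845 = 111.690 g.
Weight fraction Fe = 111.690 / 203.771 = 0.5481.

54.81 mass %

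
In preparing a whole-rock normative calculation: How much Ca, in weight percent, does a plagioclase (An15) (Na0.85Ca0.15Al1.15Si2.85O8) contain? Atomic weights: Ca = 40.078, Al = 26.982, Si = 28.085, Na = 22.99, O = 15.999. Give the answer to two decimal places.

Molar mass of Na0.85Ca0.15Al1.15Si2.85O8: 0.85×22.99 + 0.15×40.078 + 1.15×26.982 + 2.85×28.085 + 8×15.999 = 264.617 g/mol.
Mass of Ca per formula unit: 0.15 × 40.078 = 6.012 g.
Weight fraction Ca = 6.012 / 264.617 = 0.0227.

2.27 weight percent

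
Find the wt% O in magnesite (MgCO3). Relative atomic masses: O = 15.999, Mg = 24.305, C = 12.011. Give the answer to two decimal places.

56.93 wt%

Molar mass of MgCO3: 1·24.305 + 1·12.011 + 3·15.999 = 84.313 g/mol.
Mass of O per formula unit: 3 × 15.999 = 47.997 g.
Weight fraction O = 47.997 / 84.313 = 0.5693.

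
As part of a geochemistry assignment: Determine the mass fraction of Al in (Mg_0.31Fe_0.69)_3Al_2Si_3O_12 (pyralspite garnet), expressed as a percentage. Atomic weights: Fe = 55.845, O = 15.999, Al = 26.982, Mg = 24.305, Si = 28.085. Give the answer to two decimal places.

Formula mass = 0.93*24.305 + 2.07*55.845 + 2*26.982 + 3*28.085 + 12*15.999 = 468.410 g/mol, of which 53.964 g is Al.
So Al makes up 53.964/468.410 = 0.1152 of the mass, i.e. 11.52%.

11.52 mass %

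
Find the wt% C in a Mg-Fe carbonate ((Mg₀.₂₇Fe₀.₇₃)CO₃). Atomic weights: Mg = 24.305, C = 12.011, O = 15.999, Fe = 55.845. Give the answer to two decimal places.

Molar mass of (Mg₀.₂₇Fe₀.₇₃)CO₃: 0.27*24.305 + 0.73*55.845 + 1*12.011 + 3*15.999 = 107.337 g/mol.
Mass of C per formula unit: 1 × 12.011 = 12.011 g.
Weight fraction C = 12.011 / 107.337 = 0.1119.

11.19 wt%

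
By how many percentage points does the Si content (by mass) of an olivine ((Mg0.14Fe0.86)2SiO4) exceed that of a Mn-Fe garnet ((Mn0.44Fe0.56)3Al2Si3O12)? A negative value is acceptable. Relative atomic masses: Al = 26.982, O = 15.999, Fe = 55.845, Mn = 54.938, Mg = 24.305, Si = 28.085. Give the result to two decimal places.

Si in (Mg0.14Fe0.86)2SiO4: molar mass 194.940 g/mol; 1×28.085 = 28.085 g → 14.41 wt%.
Si in (Mn0.44Fe0.56)3Al2Si3O12: molar mass 496.545 g/mol; 3×28.085 = 84.255 g → 16.97 wt%.
Difference = 14.41 − 16.97 = -2.56 percentage points.

-2.56 percentage points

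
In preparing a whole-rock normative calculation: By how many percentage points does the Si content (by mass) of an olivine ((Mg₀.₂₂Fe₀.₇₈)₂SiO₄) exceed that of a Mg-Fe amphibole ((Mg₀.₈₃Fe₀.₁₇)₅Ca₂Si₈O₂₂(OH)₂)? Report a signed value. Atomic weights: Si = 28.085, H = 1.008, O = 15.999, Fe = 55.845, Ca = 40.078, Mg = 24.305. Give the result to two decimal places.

Si in (Mg₀.₂₂Fe₀.₇₈)₂SiO₄: molar mass 189.893 g/mol; 1×28.085 = 28.085 g → 14.79 wt%.
Si in (Mg₀.₈₃Fe₀.₁₇)₅Ca₂Si₈O₂₂(OH)₂: molar mass 839.162 g/mol; 8×28.085 = 224.680 g → 26.77 wt%.
Difference = 14.79 − 26.77 = -11.98 percentage points.

-11.98 percentage points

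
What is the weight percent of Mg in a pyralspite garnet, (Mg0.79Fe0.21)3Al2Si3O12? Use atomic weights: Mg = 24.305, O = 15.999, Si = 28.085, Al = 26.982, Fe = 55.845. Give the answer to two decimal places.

Molar mass of (Mg0.79Fe0.21)3Al2Si3O12: 2.37·24.305 + 0.63·55.845 + 2·26.982 + 3·28.085 + 12·15.999 = 422.992 g/mol.
Mass of Mg per formula unit: 2.37 × 24.305 = 57.603 g.
Weight fraction Mg = 57.603 / 422.992 = 0.1362.

13.62 wt%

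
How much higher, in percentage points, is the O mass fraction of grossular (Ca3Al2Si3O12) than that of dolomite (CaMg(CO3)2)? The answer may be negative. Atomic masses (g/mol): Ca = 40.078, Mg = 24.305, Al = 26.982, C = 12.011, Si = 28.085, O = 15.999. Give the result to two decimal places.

O in Ca3Al2Si3O12: molar mass 450.441 g/mol; 12×15.999 = 191.988 g → 42.62 wt%.
O in CaMg(CO3)2: molar mass 184.399 g/mol; 6×15.999 = 95.994 g → 52.06 wt%.
Difference = 42.62 − 52.06 = -9.44 percentage points.

-9.44 percentage points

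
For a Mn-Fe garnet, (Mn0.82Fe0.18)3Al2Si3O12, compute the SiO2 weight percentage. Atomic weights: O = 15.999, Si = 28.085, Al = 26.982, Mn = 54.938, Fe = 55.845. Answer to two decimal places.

M((Mn0.82Fe0.18)3Al2Si3O12) = 495.511 g/mol; M(SiO2) = 60.083 g/mol.
Moles SiO2 per formula unit = 3 Si ÷ 1 = 3.0000.
SiO2 fraction = (3.0000 × 60.083) / 495.511 = 180.249/495.511 = 0.3638.

36.38 wt%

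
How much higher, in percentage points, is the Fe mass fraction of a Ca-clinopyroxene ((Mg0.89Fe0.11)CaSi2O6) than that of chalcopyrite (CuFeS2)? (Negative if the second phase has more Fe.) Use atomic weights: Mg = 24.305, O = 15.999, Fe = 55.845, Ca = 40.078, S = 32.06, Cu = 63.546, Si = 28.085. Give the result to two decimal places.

-27.64 percentage points

M((Mg0.89Fe0.11)CaSi2O6) = 220.016 g/mol, so wt% Fe = 6.143/220.016 × 100 = 2.79%.
M(CuFeS2) = 183.511 g/mol, so wt% Fe = 55.845/183.511 × 100 = 30.43%.
2.79 − 30.43 = -27.64 pp.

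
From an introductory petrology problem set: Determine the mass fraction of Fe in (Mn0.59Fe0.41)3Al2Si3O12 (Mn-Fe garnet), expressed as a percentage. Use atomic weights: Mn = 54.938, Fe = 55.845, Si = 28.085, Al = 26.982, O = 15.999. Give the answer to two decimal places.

M((Mn0.59Fe0.41)3Al2Si3O12) = 496.137 g/mol.
Fe contributes 1.23 × 55.845 = 68.689 g per mole.
68.689/496.137 = 0.1384 → 13.84%.

13.84 weight percent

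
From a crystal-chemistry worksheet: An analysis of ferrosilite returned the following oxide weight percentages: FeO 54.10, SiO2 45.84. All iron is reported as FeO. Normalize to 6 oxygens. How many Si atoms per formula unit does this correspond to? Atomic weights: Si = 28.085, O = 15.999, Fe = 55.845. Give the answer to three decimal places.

2.009 Si apfu

FeO (M=71.844): mol = 0.75302; Fe = 0.75302, O = 0.75302.
SiO2 (M=60.083): mol = 0.76294; Si = 0.76294, O = 1.52588.
ΣO = 2.27890; factor = 6/ΣO = 2.63285.
Si apfu = 0.76294 × 2.63285 = 2.009.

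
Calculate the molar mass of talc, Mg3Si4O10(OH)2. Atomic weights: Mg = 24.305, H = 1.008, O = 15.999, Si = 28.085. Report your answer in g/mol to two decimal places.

Mg: 3 × 24.305 = 72.9150
Si: 4 × 28.085 = 112.3400
O: 12 × 15.999 = 191.9880
H: 2 × 1.008 = 2.0160
Summing the contributions gives the formula mass.

379.26 g/mol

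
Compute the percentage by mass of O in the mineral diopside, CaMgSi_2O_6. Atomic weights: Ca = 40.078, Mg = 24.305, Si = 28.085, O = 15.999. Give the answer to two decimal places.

Formula mass = 1·40.078 + 1·24.305 + 2·28.085 + 6·15.999 = 216.547 g/mol, of which 95.994 g is O.
So O makes up 95.994/216.547 = 0.4433 of the mass, i.e. 44.33%.

44.33 weight percent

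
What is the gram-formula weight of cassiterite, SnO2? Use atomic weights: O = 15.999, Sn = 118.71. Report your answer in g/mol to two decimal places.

150.71 g/mol

Sn: 1 × 118.71 = 118.7100
O: 2 × 15.999 = 31.9980
Summing the contributions gives the formula mass.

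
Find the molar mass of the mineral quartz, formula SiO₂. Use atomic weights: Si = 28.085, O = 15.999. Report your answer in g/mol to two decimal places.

60.08 g/mol

Si: 1 × 28.085 = 28.0850
O: 2 × 15.999 = 31.9980
Summing the contributions gives the formula mass.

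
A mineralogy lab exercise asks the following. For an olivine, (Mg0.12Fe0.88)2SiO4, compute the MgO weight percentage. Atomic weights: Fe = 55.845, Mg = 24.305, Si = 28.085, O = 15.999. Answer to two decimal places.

4.93 wt%

M((Mg0.12Fe0.88)2SiO4) = 196.201 g/mol; M(MgO) = 40.304 g/mol.
Moles MgO per formula unit = 0.24 Mg ÷ 1 = 0.2400.
MgO fraction = (0.2400 × 40.304) / 196.201 = 9.673/196.201 = 0.0493.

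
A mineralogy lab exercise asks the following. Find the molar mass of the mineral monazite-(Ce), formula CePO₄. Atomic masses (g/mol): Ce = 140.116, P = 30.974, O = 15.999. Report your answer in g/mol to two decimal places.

235.09 g/mol

The formula mass is the sum 1(140.116) + 1(30.974) + 4(15.999).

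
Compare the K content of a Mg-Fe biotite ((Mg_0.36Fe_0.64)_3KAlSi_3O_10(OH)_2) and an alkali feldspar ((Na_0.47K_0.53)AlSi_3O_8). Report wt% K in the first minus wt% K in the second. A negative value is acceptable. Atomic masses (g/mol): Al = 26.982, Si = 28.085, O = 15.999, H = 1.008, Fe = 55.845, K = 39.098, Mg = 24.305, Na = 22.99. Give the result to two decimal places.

0.53 percentage points

K in (Mg_0.36Fe_0.64)_3KAlSi_3O_10(OH)_2: molar mass 477.811 g/mol; 1×39.098 = 39.098 g → 8.18 wt%.
K in (Na_0.47K_0.53)AlSi_3O_8: molar mass 270.756 g/mol; 0.53×39.098 = 20.722 g → 7.65 wt%.
Difference = 8.18 − 7.65 = 0.53 percentage points.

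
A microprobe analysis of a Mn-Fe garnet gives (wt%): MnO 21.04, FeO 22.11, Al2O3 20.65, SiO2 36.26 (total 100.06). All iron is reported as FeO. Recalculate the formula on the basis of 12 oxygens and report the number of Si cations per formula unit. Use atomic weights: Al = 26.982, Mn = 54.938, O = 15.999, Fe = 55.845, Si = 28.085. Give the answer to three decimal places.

2.994 Si apfu

MnO: 21.04/70.937 = 0.29660 mol → 0.29660 mol Mn, 0.29660 mol O.
FeO: 22.11/71.844 = 0.30775 mol → 0.30775 mol Fe, 0.30775 mol O.
Al2O3: 20.65/101.961 = 0.20253 mol → 0.40506 mol Al, 0.60759 mol O.
SiO2: 36.26/60.083 = 0.60350 mol → 0.60350 mol Si, 1.20700 mol O.
Total oxygen = 2.41894 mol. Normalization factor = 12/2.41894 = 4.96085.
Si per 12 O = 0.60350 × 4.96085 = 2.994.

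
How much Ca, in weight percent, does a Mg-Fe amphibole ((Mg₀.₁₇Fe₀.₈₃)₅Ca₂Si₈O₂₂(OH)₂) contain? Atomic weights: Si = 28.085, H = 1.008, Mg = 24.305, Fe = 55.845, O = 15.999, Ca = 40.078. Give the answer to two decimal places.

Formula mass = 0.85·24.305 + 4.15·55.845 + 2·40.078 + 8·28.085 + 24·15.999 + 2·1.008 = 943.244 g/mol, of which 80.156 g is Ca.
So Ca makes up 80.156/943.244 = 0.0850 of the mass, i.e. 8.50%.

8.50 weight percent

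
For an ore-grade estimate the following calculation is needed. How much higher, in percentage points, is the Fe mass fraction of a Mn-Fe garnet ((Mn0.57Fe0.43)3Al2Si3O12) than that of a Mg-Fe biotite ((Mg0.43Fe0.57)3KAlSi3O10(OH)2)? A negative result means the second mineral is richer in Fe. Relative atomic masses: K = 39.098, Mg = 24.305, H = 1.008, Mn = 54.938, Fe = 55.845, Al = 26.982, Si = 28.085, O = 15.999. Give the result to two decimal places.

-5.75 percentage points

First mineral: 72.040 g Fe in 496.191 g formula = 14.52 wt% Fe.
Second mineral: 95.495 g Fe in 471.187 g formula = 20.27 wt% Fe.
14.52% − 20.27% gives a difference of -5.75 percentage points.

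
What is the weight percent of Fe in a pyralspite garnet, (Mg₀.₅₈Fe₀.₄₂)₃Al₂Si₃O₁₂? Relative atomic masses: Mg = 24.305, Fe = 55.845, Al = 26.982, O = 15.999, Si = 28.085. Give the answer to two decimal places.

15.89 wt%

Molar mass of (Mg₀.₅₈Fe₀.₄₂)₃Al₂Si₃O₁₂: 1.74·24.305 + 1.26·55.845 + 2·26.982 + 3·28.085 + 12·15.999 = 442.862 g/mol.
Mass of Fe per formula unit: 1.26 × 55.845 = 70.365 g.
Weight fraction Fe = 70.365 / 442.862 = 0.1589.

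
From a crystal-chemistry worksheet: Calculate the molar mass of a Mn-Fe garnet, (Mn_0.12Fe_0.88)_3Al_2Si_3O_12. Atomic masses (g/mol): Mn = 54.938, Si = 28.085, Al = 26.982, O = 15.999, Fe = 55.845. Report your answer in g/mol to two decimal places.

M = 0.36×54.938 + 2.64×55.845 + 2×26.982 + 3×28.085 + 12×15.999

497.42 g/mol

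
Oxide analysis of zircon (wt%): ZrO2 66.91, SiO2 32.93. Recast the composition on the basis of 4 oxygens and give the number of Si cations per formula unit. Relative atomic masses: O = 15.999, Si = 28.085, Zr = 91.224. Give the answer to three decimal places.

66.91 wt% ZrO2 ÷ 123.222 g/mol = 0.54300 mol, giving 0.54300 Zr and 1.08600 O.
32.93 wt% SiO2 ÷ 60.083 g/mol = 0.54808 mol, giving 0.54808 Si and 1.09616 O.
Oxygen sums to 2.18216; scaling by 4/2.18216 = 1.83305 puts the formula on 4 O.
Si: 0.54808 × 1.83305 = 1.005 atoms per formula unit.

1.005 Si apfu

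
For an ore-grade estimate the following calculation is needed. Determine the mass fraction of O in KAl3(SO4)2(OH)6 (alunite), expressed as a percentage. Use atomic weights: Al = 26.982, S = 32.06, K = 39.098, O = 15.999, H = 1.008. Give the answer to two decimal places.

Molar mass of KAl3(SO4)2(OH)6: 1×39.098 + 3×26.982 + 2×32.06 + 14×15.999 + 6×1.008 = 414.198 g/mol.
Mass of O per formula unit: 14 × 15.999 = 223.986 g.
Weight fraction O = 223.986 / 414.198 = 0.5408.

54.08 weight percent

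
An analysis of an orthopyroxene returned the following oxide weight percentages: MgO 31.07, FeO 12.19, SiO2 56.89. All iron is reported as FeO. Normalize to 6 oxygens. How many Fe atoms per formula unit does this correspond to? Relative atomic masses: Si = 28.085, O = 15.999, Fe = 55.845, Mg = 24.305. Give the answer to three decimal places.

0.359 Fe apfu

31.07 wt% MgO ÷ 40.304 g/mol = 0.77089 mol, giving 0.77089 Mg and 0.77089 O.
12.19 wt% FeO ÷ 71.844 g/mol = 0.16967 mol, giving 0.16967 Fe and 0.16967 O.
56.89 wt% SiO2 ÷ 60.083 g/mol = 0.94686 mol, giving 0.94686 Si and 1.89372 O.
Oxygen sums to 2.83428; scaling by 6/2.83428 = 2.11694 puts the formula on 6 O.
Fe: 0.16967 × 2.11694 = 0.359 atoms per formula unit.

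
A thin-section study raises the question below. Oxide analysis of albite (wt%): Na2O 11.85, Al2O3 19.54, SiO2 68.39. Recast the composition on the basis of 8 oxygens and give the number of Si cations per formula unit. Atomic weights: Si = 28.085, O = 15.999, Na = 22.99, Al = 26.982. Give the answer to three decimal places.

2.993 Si apfu

11.85 wt% Na2O ÷ 61.979 g/mol = 0.19119 mol, giving 0.38238 Na and 0.19119 O.
19.54 wt% Al2O3 ÷ 101.961 g/mol = 0.19164 mol, giving 0.38328 Al and 0.57492 O.
68.39 wt% SiO2 ÷ 60.083 g/mol = 1.13826 mol, giving 1.13826 Si and 2.27652 O.
Oxygen sums to 3.04263; scaling by 8/3.04263 = 2.62930 puts the formula on 8 O.
Si: 1.13826 × 2.62930 = 2.993 atoms per formula unit.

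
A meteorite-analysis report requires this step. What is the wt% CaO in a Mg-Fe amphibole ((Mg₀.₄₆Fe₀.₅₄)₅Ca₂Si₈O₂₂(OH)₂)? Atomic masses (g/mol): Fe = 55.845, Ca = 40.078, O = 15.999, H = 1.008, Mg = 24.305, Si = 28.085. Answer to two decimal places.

12.50 wt%

Formula mass = 897.511 g/mol.
2 Ca → 2.0000 mol CaO per formula unit; M(CaO) = 56.077, so CaO mass = 112.154 g.
112.154/897.511 × 100 = 12.50 wt%.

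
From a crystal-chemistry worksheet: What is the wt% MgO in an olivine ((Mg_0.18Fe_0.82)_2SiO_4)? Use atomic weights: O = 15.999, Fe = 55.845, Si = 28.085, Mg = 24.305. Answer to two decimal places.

Molar mass of (Mg_0.18Fe_0.82)_2SiO_4 = 0.36×24.305 + 1.64×55.845 + 1×28.085 + 4×15.999 = 192.417 g/mol.
Each formula unit contains 0.36 Mg, equivalent to 0.36/1 = 0.3600 mol MgO.
M(MgO) = 1×24.305 + 1×15.999 = 40.304 g/mol.
Mass of MgO per formula unit = 0.3600 × 40.304 = 14.509 g.
MgO wt% = 14.509 / 192.417 × 100 = 7.54%.

7.54 wt%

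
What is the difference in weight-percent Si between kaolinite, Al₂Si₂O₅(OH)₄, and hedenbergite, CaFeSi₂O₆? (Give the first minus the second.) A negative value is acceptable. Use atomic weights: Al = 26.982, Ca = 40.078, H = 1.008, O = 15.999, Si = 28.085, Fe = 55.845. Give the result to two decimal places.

Si in Al₂Si₂O₅(OH)₄: molar mass 258.157 g/mol; 2×28.085 = 56.170 g → 21.76 wt%.
Si in CaFeSi₂O₆: molar mass 248.087 g/mol; 2×28.085 = 56.170 g → 22.64 wt%.
Difference = 21.76 − 22.64 = -0.88 percentage points.

-0.88 percentage points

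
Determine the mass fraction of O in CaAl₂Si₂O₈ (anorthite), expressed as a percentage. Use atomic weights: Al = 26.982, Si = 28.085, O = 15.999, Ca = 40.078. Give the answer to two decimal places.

Molar mass of CaAl₂Si₂O₈: 1×40.078 + 2×26.982 + 2×28.085 + 8×15.999 = 278.204 g/mol.
Mass of O per formula unit: 8 × 15.999 = 127.992 g.
Weight fraction O = 127.992 / 278.204 = 0.4601.

46.01 weight percent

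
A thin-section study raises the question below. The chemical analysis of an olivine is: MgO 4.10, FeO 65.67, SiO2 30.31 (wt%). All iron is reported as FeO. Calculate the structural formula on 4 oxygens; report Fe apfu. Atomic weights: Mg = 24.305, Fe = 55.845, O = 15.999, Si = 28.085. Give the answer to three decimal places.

MgO (M=40.304): mol = 0.10173; Mg = 0.10173, O = 0.10173.
FeO (M=71.844): mol = 0.91406; Fe = 0.91406, O = 0.91406.
SiO2 (M=60.083): mol = 0.50447; Si = 0.50447, O = 1.00894.
ΣO = 2.02473; factor = 4/ΣO = 1.97557.
Fe apfu = 0.91406 × 1.97557 = 1.806.

1.806 Fe apfu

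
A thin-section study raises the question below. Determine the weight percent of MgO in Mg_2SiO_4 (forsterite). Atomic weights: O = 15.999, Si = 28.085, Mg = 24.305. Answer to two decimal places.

Molar mass of Mg_2SiO_4 = 2*24.305 + 1*28.085 + 4*15.999 = 140.691 g/mol.
Each formula unit contains 2 Mg, equivalent to 2/1 = 2.0000 mol MgO.
M(MgO) = 1×24.305 + 1×15.999 = 40.304 g/mol.
Mass of MgO per formula unit = 2.0000 × 40.304 = 80.608 g.
MgO wt% = 80.608 / 140.691 × 100 = 57.29%.

57.29 wt%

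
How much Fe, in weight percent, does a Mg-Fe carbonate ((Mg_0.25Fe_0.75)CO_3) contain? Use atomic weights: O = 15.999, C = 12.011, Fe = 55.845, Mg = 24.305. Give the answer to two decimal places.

38.79 weight percent

Formula mass = 0.25·24.305 + 0.75·55.845 + 1·12.011 + 3·15.999 = 107.968 g/mol, of which 41.884 g is Fe.
So Fe makes up 41.884/107.968 = 0.3879 of the mass, i.e. 38.79%.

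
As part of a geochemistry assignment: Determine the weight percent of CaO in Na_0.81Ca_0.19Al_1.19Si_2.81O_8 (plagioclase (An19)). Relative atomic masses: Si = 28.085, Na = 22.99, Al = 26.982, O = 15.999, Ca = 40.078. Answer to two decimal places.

Molar mass of Na_0.81Ca_0.19Al_1.19Si_2.81O_8 = 0.81*22.99 + 0.19*40.078 + 1.19*26.982 + 2.81*28.085 + 8*15.999 = 265.256 g/mol.
Each formula unit contains 0.19 Ca, equivalent to 0.19/1 = 0.1900 mol CaO.
M(CaO) = 1×40.078 + 1×15.999 = 56.077 g/mol.
Mass of CaO per formula unit = 0.1900 × 56.077 = 10.655 g.
CaO wt% = 10.655 / 265.256 × 100 = 4.02%.

4.02 wt%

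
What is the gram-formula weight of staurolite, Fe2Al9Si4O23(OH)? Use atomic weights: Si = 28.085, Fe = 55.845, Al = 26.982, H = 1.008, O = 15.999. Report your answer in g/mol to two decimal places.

Fe: 2 × 55.845 = 111.6900
Al: 9 × 26.982 = 242.8380
Si: 4 × 28.085 = 112.3400
O: 24 × 15.999 = 383.9760
H: 1 × 1.008 = 1.0080
Summing the contributions gives the formula mass.

851.85 g/mol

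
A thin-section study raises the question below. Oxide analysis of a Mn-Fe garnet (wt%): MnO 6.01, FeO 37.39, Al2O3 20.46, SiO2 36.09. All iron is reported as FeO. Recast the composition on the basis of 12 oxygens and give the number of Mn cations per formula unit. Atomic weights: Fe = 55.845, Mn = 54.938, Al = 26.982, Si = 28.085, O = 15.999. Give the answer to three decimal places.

MnO: 6.01/70.937 = 0.08472 mol → 0.08472 mol Mn, 0.08472 mol O.
FeO: 37.39/71.844 = 0.52043 mol → 0.52043 mol Fe, 0.52043 mol O.
Al2O3: 20.46/101.961 = 0.20066 mol → 0.40132 mol Al, 0.60198 mol O.
SiO2: 36.09/60.083 = 0.60067 mol → 0.60067 mol Si, 1.20134 mol O.
Total oxygen = 2.40847 mol. Normalization factor = 12/2.40847 = 4.98242.
Mn per 12 O = 0.08472 × 4.98242 = 0.422.

0.422 Mn apfu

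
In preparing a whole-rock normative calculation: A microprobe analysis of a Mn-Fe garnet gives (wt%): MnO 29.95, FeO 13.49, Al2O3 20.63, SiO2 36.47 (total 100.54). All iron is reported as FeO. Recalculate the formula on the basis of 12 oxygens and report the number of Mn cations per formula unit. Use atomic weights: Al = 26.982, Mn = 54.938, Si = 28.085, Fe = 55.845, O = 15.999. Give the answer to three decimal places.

MnO: 29.95/70.937 = 0.42221 mol → 0.42221 mol Mn, 0.42221 mol O.
FeO: 13.49/71.844 = 0.18777 mol → 0.18777 mol Fe, 0.18777 mol O.
Al2O3: 20.63/101.961 = 0.20233 mol → 0.40466 mol Al, 0.60699 mol O.
SiO2: 36.47/60.083 = 0.60699 mol → 0.60699 mol Si, 1.21398 mol O.
Total oxygen = 2.43095 mol. Normalization factor = 12/2.43095 = 4.93634.
Mn per 12 O = 0.42221 × 4.93634 = 2.084.

2.084 Mn apfu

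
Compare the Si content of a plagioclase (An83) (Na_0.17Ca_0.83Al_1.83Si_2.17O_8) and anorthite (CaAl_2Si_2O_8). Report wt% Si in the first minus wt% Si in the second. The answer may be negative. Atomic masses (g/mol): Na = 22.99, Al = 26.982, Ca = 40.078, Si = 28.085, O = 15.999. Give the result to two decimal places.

1.93 percentage points

M(Na_0.17Ca_0.83Al_1.83Si_2.17O_8) = 275.487 g/mol, so wt% Si = 60.944/275.487 × 100 = 22.12%.
M(CaAl_2Si_2O_8) = 278.204 g/mol, so wt% Si = 56.170/278.204 × 100 = 20.19%.
22.12 − 20.19 = 1.93 pp.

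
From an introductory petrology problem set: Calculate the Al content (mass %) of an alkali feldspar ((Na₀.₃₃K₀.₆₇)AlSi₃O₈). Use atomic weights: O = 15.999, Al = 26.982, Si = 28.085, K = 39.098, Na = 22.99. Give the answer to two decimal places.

Formula mass = 0.33·22.99 + 0.67·39.098 + 1·26.982 + 3·28.085 + 8·15.999 = 273.011 g/mol, of which 26.982 g is Al.
So Al makes up 26.982/273.011 = 0.0988 of the mass, i.e. 9.88%.

9.88 mass %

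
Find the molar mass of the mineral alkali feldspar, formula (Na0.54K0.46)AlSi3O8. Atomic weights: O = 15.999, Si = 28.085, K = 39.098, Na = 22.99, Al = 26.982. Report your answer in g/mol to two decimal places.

269.63 g/mol

The formula mass is the sum 0.54×22.99 + 0.46×39.098 + 1×26.982 + 3×28.085 + 8×15.999.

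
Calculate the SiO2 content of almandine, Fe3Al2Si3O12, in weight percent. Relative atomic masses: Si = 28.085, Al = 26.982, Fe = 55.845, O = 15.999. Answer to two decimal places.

Molar mass of Fe3Al2Si3O12 = 3·55.845 + 2·26.982 + 3·28.085 + 12·15.999 = 497.742 g/mol.
Each formula unit contains 3 Si, equivalent to 3/1 = 3.0000 mol SiO2.
M(SiO2) = 1×28.085 + 2×15.999 = 60.083 g/mol.
Mass of SiO2 per formula unit = 3.0000 × 60.083 = 180.249 g.
SiO2 wt% = 180.249 / 497.742 × 100 = 36.21%.

36.21 wt%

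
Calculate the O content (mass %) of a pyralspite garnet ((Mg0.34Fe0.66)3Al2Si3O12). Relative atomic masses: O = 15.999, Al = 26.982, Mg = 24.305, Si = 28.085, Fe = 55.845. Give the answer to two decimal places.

Formula mass = 1.02·24.305 + 1.98·55.845 + 2·26.982 + 3·28.085 + 12·15.999 = 465.571 g/mol, of which 191.988 g is O.
So O makes up 191.988/465.571 = 0.4124 of the mass, i.e. 41.24%.

41.24 mass %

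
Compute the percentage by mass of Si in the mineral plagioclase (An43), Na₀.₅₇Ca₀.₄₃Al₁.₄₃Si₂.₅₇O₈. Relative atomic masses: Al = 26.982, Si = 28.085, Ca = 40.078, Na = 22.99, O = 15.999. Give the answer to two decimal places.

Formula mass = 0.57·22.99 + 0.43·40.078 + 1.43·26.982 + 2.57·28.085 + 8·15.999 = 269.093 g/mol, of which 72.178 g is Si.
So Si makes up 72.178/269.093 = 0.2682 of the mass, i.e. 26.82%.

26.82 weight percent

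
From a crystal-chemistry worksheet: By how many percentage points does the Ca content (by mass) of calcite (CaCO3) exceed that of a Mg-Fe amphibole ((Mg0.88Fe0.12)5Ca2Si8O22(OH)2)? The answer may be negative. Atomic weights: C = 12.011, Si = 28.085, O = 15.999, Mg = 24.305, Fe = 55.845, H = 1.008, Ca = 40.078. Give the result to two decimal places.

M(CaCO3) = 100.086 g/mol, so wt% Ca = 40.078/100.086 × 100 = 40.04%.
M((Mg0.88Fe0.12)5Ca2Si8O22(OH)2) = 831.277 g/mol, so wt% Ca = 80.156/831.277 × 100 = 9.64%.
40.04 − 9.64 = 30.40 pp.

30.40 percentage points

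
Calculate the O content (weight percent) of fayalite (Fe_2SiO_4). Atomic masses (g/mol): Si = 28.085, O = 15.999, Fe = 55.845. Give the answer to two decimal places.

Formula mass = 2*55.845 + 1*28.085 + 4*15.999 = 203.771 g/mol, of which 63.996 g is O.
So O makes up 63.996/203.771 = 0.3141 of the mass, i.e. 31.41%.

31.41 weight percent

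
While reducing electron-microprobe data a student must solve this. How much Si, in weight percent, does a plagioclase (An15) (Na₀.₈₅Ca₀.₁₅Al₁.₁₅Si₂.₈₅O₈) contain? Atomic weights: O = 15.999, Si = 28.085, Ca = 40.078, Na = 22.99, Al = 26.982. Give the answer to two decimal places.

30.25 weight percent

M(Na₀.₈₅Ca₀.₁₅Al₁.₁₅Si₂.₈₅O₈) = 264.617 g/mol.
Si contributes 2.85 × 28.085 = 80.042 g per mole.
80.042/264.617 = 0.3025 → 30.25%.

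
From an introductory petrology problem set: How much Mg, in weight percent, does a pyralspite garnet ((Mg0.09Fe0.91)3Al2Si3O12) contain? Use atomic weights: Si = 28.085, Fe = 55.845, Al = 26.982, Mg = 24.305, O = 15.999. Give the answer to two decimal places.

M((Mg0.09Fe0.91)3Al2Si3O12) = 489.226 g/mol.
Mg contributes 0.27 × 24.305 = 6.562 g per mole.
6.562/489.226 = 0.0134 → 1.34%.

1.34 weight percent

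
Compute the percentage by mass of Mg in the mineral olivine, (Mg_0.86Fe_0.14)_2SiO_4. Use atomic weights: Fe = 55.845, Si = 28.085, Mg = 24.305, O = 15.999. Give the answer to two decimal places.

27.96 wt%

M((Mg_0.86Fe_0.14)_2SiO_4) = 149.522 g/mol.
Mg contributes 1.72 × 24.305 = 41.805 g per mole.
41.805/149.522 = 0.2796 → 27.96%.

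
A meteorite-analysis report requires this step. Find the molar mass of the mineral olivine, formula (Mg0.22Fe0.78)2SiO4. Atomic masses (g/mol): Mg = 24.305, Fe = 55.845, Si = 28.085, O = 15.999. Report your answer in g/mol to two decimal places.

189.89 g/mol

Mg: 0.44 × 24.305 = 10.6942
Fe: 1.56 × 55.845 = 87.1182
Si: 1 × 28.085 = 28.0850
O: 4 × 15.999 = 63.9960
Summing the contributions gives the formula mass.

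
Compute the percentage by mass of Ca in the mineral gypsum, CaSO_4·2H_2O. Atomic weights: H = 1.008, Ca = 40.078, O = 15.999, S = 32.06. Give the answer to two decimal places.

23.28 wt%

M(CaSO_4·2H_2O) = 172.164 g/mol.
Ca contributes 1 × 40.078 = 40.078 g per mole.
40.078/172.164 = 0.2328 → 23.28%.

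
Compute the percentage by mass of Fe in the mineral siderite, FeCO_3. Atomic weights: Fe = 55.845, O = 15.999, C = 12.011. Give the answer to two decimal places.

48.20 mass %

M(FeCO_3) = 115.853 g/mol.
Fe contributes 1 × 55.845 = 55.845 g per mole.
55.845/115.853 = 0.4820 → 48.20%.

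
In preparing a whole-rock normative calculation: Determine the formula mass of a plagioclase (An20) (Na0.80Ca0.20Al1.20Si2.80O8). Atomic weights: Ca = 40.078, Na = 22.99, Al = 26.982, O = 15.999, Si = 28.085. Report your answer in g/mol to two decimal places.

Na: 0.80 × 22.99 = 18.3920
Ca: 0.20 × 40.078 = 8.0156
Al: 1.20 × 26.982 = 32.3784
Si: 2.80 × 28.085 = 78.6380
O: 8 × 15.999 = 127.9920
Summing the contributions gives the formula mass.

265.42 g/mol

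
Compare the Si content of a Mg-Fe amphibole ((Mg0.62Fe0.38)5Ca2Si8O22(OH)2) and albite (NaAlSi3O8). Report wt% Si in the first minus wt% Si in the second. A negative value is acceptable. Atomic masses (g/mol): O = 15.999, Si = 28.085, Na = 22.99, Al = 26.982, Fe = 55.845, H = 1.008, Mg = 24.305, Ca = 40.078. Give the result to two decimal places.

-6.37 percentage points

Si in (Mg0.62Fe0.38)5Ca2Si8O22(OH)2: molar mass 872.279 g/mol; 8×28.085 = 224.680 g → 25.76 wt%.
Si in NaAlSi3O8: molar mass 262.219 g/mol; 3×28.085 = 84.255 g → 32.13 wt%.
Difference = 25.76 − 32.13 = -6.37 percentage points.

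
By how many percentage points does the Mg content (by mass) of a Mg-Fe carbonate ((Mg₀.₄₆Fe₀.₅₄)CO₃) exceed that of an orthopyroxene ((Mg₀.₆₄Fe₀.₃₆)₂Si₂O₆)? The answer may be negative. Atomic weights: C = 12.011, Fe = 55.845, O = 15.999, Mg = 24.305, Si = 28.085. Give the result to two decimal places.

Mg in (Mg₀.₄₆Fe₀.₅₄)CO₃: molar mass 101.345 g/mol; 0.46×24.305 = 11.180 g → 11.03 wt%.
Mg in (Mg₀.₆₄Fe₀.₃₆)₂Si₂O₆: molar mass 223.483 g/mol; 1.28×24.305 = 31.110 g → 13.92 wt%.
Difference = 11.03 − 13.92 = -2.89 percentage points.

-2.89 percentage points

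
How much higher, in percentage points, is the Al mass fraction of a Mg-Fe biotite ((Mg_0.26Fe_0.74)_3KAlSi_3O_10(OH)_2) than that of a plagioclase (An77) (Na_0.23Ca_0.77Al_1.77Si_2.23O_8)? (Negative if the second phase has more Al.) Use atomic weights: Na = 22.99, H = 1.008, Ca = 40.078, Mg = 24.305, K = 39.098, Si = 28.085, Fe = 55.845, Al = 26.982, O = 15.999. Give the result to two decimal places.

-11.86 percentage points

First mineral: 26.982 g Al in 487.273 g formula = 5.54 wt% Al.
Second mineral: 47.758 g Al in 274.527 g formula = 17.40 wt% Al.
5.54% − 17.40% gives a difference of -11.86 percentage points.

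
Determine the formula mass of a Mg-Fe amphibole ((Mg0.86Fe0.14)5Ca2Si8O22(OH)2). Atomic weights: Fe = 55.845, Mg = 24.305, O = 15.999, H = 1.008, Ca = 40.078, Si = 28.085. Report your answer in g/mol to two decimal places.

The formula mass is the sum 4.30*24.305 + 0.70*55.845 + 2*40.078 + 8*28.085 + 24*15.999 + 2*1.008.

834.43 g/mol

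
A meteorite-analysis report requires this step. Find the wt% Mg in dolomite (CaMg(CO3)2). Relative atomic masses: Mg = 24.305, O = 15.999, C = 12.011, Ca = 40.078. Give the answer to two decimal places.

13.18 wt%

Formula mass = 1×40.078 + 1×24.305 + 2×12.011 + 6×15.999 = 184.399 g/mol, of which 24.305 g is Mg.
So Mg makes up 24.305/184.399 = 0.1318 of the mass, i.e. 13.18%.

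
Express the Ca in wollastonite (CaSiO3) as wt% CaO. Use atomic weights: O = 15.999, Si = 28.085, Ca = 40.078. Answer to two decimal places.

M(CaSiO3) = 116.160 g/mol; M(CaO) = 56.077 g/mol.
Moles CaO per formula unit = 1 Ca ÷ 1 = 1.0000.
CaO fraction = (1.0000 × 56.077) / 116.160 = 56.077/116.160 = 0.4828.

48.28 wt%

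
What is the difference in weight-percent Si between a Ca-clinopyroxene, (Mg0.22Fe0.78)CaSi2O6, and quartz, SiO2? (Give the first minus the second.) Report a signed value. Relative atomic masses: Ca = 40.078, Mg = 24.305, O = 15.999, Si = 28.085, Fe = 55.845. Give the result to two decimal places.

-23.45 percentage points

First mineral: 56.170 g Si in 241.148 g formula = 23.29 wt% Si.
Second mineral: 28.085 g Si in 60.083 g formula = 46.74 wt% Si.
23.29% − 46.74% gives a difference of -23.45 percentage points.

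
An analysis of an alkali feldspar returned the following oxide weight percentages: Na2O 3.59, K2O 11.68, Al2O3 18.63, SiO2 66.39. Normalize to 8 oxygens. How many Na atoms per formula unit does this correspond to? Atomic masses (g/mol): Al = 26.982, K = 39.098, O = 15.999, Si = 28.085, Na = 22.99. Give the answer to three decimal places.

Na2O: 3.59/61.979 = 0.05792 mol → 0.11584 mol Na, 0.05792 mol O.
K2O: 11.68/94.195 = 0.12400 mol → 0.24800 mol K, 0.12400 mol O.
Al2O3: 18.63/101.961 = 0.18272 mol → 0.36544 mol Al, 0.54816 mol O.
SiO2: 66.39/60.083 = 1.10497 mol → 1.10497 mol Si, 2.20994 mol O.
Total oxygen = 2.94002 mol. Normalization factor = 8/2.94002 = 2.72107.
Na per 8 O = 0.11584 × 2.72107 = 0.315.

0.315 Na apfu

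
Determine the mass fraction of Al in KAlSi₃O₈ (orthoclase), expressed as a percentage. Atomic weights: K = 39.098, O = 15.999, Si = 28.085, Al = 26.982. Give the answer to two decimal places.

Formula mass = 1×39.098 + 1×26.982 + 3×28.085 + 8×15.999 = 278.327 g/mol, of which 26.982 g is Al.
So Al makes up 26.982/278.327 = 0.0969 of the mass, i.e. 9.69%.

9.69 wt%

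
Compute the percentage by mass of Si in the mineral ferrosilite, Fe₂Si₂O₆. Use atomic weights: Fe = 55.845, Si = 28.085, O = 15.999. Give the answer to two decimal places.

21.29 mass %

Molar mass of Fe₂Si₂O₆: 2*55.845 + 2*28.085 + 6*15.999 = 263.854 g/mol.
Mass of Si per formula unit: 2 × 28.085 = 56.170 g.
Weight fraction Si = 56.170 / 263.854 = 0.2129.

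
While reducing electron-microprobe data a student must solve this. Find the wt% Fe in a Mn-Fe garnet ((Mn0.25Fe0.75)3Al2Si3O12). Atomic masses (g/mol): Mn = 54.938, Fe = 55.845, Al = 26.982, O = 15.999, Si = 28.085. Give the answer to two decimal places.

25.28 weight percent

Molar mass of (Mn0.25Fe0.75)3Al2Si3O12: 0.75·54.938 + 2.25·55.845 + 2·26.982 + 3·28.085 + 12·15.999 = 497.062 g/mol.
Mass of Fe per formula unit: 2.25 × 55.845 = 125.651 g.
Weight fraction Fe = 125.651 / 497.062 = 0.2528.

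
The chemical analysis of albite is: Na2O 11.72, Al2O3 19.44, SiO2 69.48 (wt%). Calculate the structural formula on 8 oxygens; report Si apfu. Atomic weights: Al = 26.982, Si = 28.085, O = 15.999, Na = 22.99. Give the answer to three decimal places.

3.010 Si apfu

Na2O: 11.72/61.979 = 0.18910 mol → 0.37820 mol Na, 0.18910 mol O.
Al2O3: 19.44/101.961 = 0.19066 mol → 0.38132 mol Al, 0.57198 mol O.
SiO2: 69.48/60.083 = 1.15640 mol → 1.15640 mol Si, 2.31280 mol O.
Total oxygen = 3.07388 mol. Normalization factor = 8/3.07388 = 2.60257.
Si per 8 O = 1.15640 × 2.60257 = 3.010.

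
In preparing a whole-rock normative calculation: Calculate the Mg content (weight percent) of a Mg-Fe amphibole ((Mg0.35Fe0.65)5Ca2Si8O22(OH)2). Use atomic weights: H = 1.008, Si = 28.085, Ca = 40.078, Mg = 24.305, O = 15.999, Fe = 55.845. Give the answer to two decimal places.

Formula mass = 1.75*24.305 + 3.25*55.845 + 2*40.078 + 8*28.085 + 24*15.999 + 2*1.008 = 914.858 g/mol, of which 42.534 g is Mg.
So Mg makes up 42.534/914.858 = 0.0465 of the mass, i.e. 4.65%.

4.65 weight percent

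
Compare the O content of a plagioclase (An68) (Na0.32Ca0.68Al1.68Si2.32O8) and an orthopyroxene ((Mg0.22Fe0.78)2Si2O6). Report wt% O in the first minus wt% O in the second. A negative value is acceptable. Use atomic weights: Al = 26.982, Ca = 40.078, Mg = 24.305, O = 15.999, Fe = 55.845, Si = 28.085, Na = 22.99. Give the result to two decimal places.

8.47 percentage points

First mineral: 127.992 g O in 273.089 g formula = 46.87 wt% O.
Second mineral: 95.994 g O in 249.976 g formula = 38.40 wt% O.
46.87% − 38.40% gives a difference of 8.47 percentage points.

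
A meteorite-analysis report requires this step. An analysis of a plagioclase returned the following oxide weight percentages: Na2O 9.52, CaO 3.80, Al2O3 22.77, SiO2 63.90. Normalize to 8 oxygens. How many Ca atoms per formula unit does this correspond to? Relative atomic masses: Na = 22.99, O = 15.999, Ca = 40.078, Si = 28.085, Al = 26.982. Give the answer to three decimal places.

Na2O: 9.52/61.979 = 0.15360 mol → 0.30720 mol Na, 0.15360 mol O.
CaO: 3.80/56.077 = 0.06776 mol → 0.06776 mol Ca, 0.06776 mol O.
Al2O3: 22.77/101.961 = 0.22332 mol → 0.44664 mol Al, 0.66996 mol O.
SiO2: 63.90/60.083 = 1.06353 mol → 1.06353 mol Si, 2.12706 mol O.
Total oxygen = 3.01838 mol. Normalization factor = 8/3.01838 = 2.65043.
Ca per 8 O = 0.06776 × 2.65043 = 0.180.

0.180 Ca apfu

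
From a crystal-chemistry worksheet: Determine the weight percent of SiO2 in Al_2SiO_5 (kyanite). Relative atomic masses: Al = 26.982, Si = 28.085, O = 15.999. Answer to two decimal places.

37.08 wt%

Formula mass = 162.044 g/mol.
1 Si → 1.0000 mol SiO2 per formula unit; M(SiO2) = 60.083, so SiO2 mass = 60.083 g.
60.083/162.044 × 100 = 37.08 wt%.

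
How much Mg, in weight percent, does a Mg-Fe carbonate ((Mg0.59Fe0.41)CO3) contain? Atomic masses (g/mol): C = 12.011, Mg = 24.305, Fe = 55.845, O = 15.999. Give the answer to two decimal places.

14.75 weight percent

Molar mass of (Mg0.59Fe0.41)CO3: 0.59×24.305 + 0.41×55.845 + 1×12.011 + 3×15.999 = 97.244 g/mol.
Mass of Mg per formula unit: 0.59 × 24.305 = 14.340 g.
Weight fraction Mg = 14.340 / 97.244 = 0.1475.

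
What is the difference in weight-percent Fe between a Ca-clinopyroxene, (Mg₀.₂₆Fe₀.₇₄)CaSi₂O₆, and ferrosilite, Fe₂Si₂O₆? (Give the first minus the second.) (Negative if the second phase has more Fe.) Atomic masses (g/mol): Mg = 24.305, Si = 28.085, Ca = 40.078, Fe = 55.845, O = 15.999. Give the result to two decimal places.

-25.10 percentage points

First mineral: 41.325 g Fe in 239.887 g formula = 17.23 wt% Fe.
Second mineral: 111.690 g Fe in 263.854 g formula = 42.33 wt% Fe.
17.23% − 42.33% gives a difference of -25.10 percentage points.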